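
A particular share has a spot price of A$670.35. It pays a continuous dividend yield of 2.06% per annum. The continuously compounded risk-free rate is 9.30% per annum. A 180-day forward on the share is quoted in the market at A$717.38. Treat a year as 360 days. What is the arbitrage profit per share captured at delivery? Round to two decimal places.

Fair forward: F* = S·e^(carry·T), with carry = (r − q) = 0.0930 − 0.0206 = 0.0724
F* = 670.35 · e^(0.0724 × 180/360) = 670.35 · e^0.036200 = 670.35 × 1.036863 = A$695.0611
Market A$717.38 > fair A$695.0611: forward overpriced → cash-and-carry (buy spot, short the forward).
At maturity, profit = |F_mkt − F*| = |717.38 − 695.0611| = A$22.32 per share

A$22.32 per share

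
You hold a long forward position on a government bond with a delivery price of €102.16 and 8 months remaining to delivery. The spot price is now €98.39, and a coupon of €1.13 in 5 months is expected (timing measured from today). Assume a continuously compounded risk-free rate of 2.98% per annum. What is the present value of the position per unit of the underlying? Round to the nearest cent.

-€2.88

PV(remaining coupons) I = 1.13·e^(−0.0298·5/12) = 1.1161
Current forward F = (S − I)·e^(rT) = (98.39 − 1.1161)·e^(0.0298·8/12) = 97.2739 × 1.020065 = 99.2257
Value (long) = (F − K)·e^(−rT) = (99.2257 − 102.16) × 0.980329 = -2.8766
Value = -€2.88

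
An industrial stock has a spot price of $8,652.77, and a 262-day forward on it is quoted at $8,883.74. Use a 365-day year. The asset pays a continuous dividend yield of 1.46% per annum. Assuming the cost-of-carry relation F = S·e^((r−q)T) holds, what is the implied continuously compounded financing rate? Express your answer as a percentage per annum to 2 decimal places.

From F = S·e^((r−q)T): (r − q) = ln(F/S)/T
ln(8883.74/8652.77) = ln(1.026693) = 0.026343
(r − q) = 0.026343 / (262/365) = 0.036699
r = ln(F/S)/T + q = 0.036699 + 0.0146 = 0.051299
r = 5.13%

5.13%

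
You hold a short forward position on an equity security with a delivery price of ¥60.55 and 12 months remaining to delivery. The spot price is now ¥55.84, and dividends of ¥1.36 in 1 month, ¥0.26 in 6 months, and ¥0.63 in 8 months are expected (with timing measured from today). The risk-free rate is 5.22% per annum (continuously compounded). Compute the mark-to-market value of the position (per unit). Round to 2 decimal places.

¥3.85

PV(remaining dividends) I = 1.36·e^(−0.0522·1/12) + 0.26·e^(−0.0522·6/12) + 0.63·e^(−0.0522·8/12) = 2.2159
Current forward F = (S − I)·e^(rT) = (55.84 − 2.2159)·e^(0.0522·12/12) = 53.6241 × 1.053586 = 56.4976
Value (long) = (F − K)·e^(−rT) = (56.4976 − 60.55) × 0.949139 = -3.8463
Short position value = −(long value) = ¥3.85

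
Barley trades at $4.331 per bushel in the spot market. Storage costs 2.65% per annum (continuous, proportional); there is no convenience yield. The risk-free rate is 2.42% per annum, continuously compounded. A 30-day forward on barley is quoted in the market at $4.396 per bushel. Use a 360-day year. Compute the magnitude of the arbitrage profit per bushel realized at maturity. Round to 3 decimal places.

$0.047 per bushel

Fair forward: F* = S·e^(carry·T), with carry = (r + u) = 0.0242 + 0.0265 = 0.0507
F* = 4.331 · e^(0.0507 × 30/360) = 4.331 · e^0.004225 = 4.331 × 1.004234 = $4.3493
Market $4.396 > fair $4.3493: forward overpriced → cash-and-carry (buy spot, short the forward).
At maturity, profit = |F_mkt − F*| = |4.396 − 4.3493| = $0.047 per bushel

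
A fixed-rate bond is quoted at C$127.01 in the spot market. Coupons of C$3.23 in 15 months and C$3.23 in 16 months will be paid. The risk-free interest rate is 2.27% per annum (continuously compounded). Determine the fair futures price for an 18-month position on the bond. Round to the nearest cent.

PV(coupons) I = 3.23·e^(−0.0227·15/12) + 3.23·e^(−0.0227·16/12)
I = 3.1396 + 3.1337 = 6.2733
F = (S − I)·e^(rT) = (127.01 − 6.2733) · e^(0.0227·18/12)
= 120.7367 · e^0.034050 = 120.7367 × 1.034636 = C$124.92

C$124.92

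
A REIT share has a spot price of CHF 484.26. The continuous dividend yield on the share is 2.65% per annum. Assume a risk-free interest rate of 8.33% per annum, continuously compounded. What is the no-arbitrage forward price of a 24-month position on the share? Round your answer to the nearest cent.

F = S·e^((r − q)T) = 484.26 · e^((0.0833 − 0.0265) × 24/12)
= 484.26 · e^0.113600 = 484.26 × 1.120304
F = CHF 542.52

CHF 542.52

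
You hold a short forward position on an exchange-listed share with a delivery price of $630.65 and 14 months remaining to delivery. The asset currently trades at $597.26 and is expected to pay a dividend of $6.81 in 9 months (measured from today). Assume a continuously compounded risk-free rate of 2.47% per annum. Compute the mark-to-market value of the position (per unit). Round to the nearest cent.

PV(remaining dividends) I = 6.81·e^(−0.0247·9/12) = 6.6850
Current forward F = (S − I)·e^(rT) = (597.26 − 6.6850)·e^(0.0247·14/12) = 590.5750 × 1.029236 = 607.8411
Value (long) = (F − K)·e^(−rT) = (607.8411 − 630.65) × 0.971595 = -22.1610
Short position value = −(long value) = $22.16

$22.16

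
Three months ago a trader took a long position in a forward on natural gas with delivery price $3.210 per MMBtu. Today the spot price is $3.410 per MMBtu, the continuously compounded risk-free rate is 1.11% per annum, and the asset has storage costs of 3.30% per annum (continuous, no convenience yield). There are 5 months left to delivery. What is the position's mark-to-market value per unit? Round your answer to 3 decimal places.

Current fair forward for the remaining 5 months: F = S·e^((r + u)·T), (r + u) = 0.0111 + 0.0330 = 0.0441
F = 3.410 · e^(0.0441 × 5/12) = 3.410 × 1.018545 = 3.4732
Value of long forward = (F − K)·e^(−rT) = (3.4732 − 3.210) · e^(−0.0111·5/12)
= 0.2632 × 0.995386 = 0.262

$0.262 per MMBtu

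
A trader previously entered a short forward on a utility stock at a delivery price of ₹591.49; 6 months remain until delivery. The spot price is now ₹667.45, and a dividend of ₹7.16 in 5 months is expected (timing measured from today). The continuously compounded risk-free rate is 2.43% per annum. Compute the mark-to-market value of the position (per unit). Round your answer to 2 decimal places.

-₹76.02

PV(remaining dividends) I = 7.16·e^(−0.0243·5/12) = 7.0879
Current forward F = (S − I)·e^(rT) = (667.45 − 7.0879)·e^(0.0243·6/12) = 660.3621 × 1.012224 = 668.4344
Value (long) = (F − K)·e^(−rT) = (668.4344 − 591.49) × 0.987924 = 76.0152
Short position value = −(long value) = -₹76.02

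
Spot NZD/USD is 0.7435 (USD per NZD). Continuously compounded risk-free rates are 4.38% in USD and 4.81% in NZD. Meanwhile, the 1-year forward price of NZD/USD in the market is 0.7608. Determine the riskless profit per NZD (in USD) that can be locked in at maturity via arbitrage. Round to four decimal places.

0.0205 per NZD (in USD)

Fair forward: F* = S·e^(carry·T), with carry = (r_USD − r_NZD) = 0.0438 − 0.0481 = -0.0043
F* = 0.7435 · e^(-0.0043 × 12/12) = 0.7435 · e^-0.004300 = 0.7435 × 0.995709 = 0.7403
Market 0.7608 > fair 0.7403: forward overpriced → cash-and-carry (buy spot, short the forward).
At maturity, profit = |F_mkt − F*| = |0.7608 − 0.7403| = 0.0205 per NZD (in USD)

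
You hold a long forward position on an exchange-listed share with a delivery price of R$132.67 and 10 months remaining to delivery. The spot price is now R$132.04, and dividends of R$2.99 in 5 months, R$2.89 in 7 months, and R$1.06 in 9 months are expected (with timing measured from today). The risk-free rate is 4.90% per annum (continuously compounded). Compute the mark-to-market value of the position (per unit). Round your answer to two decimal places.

-R$2.08

PV(remaining dividends) I = 2.99·e^(−0.0490·5/12) + 2.89·e^(−0.0490·7/12) + 1.06·e^(−0.0490·9/12) = 6.7599
Current forward F = (S − I)·e^(rT) = (132.04 − 6.7599)·e^(0.0490·10/12) = 125.2801 × 1.041678 = 130.5015
Value (long) = (F − K)·e^(−rT) = (130.5015 − 132.67) × 0.959989 = -2.0817
Value = -R$2.08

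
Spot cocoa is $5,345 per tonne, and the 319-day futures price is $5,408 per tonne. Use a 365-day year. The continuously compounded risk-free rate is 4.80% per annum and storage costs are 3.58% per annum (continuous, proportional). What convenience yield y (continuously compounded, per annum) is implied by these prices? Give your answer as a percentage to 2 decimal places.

F = S·e^((r+u−y)T) ⇒ (r+u−y) = ln(F/S)/T
ln(5408/5345) = 0.011718; /T ⇒ 0.013408
y = r + u − ln(F/S)/T = 0.0480 + 0.0358 − 0.013408 = 0.070392
y = 7.04%

7.04%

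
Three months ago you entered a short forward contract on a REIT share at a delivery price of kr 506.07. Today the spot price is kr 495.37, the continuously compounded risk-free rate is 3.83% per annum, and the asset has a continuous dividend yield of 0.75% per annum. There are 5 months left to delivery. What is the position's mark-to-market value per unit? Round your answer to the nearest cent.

Current fair forward for the remaining 5 months: F = S·e^((r − q)·T), (r − q) = 0.0383 − 0.0075 = 0.0308
F = 495.37 · e^(0.0308 × 5/12) = 495.37 × 1.012916 = 501.7682
Value of long forward = (F − K)·e^(−rT) = (501.7682 − 506.07) · e^(−0.0383·5/12)
= -4.3018 × 0.984168 = -4.23
Short position value = −(long value) = kr 4.23

kr 4.23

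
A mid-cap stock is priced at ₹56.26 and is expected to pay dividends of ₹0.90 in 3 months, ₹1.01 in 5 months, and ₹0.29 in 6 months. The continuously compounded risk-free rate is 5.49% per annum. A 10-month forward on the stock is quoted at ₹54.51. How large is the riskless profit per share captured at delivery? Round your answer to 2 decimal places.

₹2.13 per share

PV(dividends) I = 0.90·e^(−0.0549·3/12) + 1.01·e^(−0.0549·5/12) + 0.29·e^(−0.0549·6/12) = 2.1570
Fair forward F* = (S − I)·e^(rT) = (56.26 − 2.1570)·e^0.045750 = 54.1030 × 1.046813 = 56.6357
Market ₹54.51 < fair 56.6357: forward underpriced → reverse cash-and-carry (short the stock, invest proceeds at r, pay the dividends, go long the forward).
Profit at T = |F_mkt − F*| = |54.51 − 56.6357| = ₹2.13 per share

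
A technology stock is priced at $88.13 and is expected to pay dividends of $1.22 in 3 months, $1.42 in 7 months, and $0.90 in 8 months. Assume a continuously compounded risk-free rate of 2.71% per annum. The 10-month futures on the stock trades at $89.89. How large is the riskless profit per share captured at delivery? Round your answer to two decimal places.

$3.32 per share

PV(dividends) I = 1.22·e^(−0.0271·3/12) + 1.42·e^(−0.0271·7/12) + 0.90·e^(−0.0271·8/12) = 3.4934
Fair futures F* = (S − I)·e^(rT) = (88.13 − 3.4934)·e^0.022583 = 84.6366 × 1.022840 = 86.5697
Market $89.89 > fair 86.5697: forward overpriced → cash-and-carry (borrow at r, buy the stock and collect the dividends, short the forward).
Profit at T = |F_mkt − F*| = |89.89 − 86.5697| = $3.32 per share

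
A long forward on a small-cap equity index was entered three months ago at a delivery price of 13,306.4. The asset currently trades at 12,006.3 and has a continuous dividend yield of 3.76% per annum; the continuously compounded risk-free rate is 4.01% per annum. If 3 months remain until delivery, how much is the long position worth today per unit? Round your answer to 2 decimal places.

Current fair forward for the remaining 3 months: F = S·e^((r − q)·T), (r − q) = 0.0401 − 0.0376 = 0.0025
F = 12006.3 · e^(0.0025 × 3/12) = 12006.3 × 1.00062520 = 12013.8063
Value of long forward = (F − K)·e^(−rT) = (12013.8063 − 13306.4) · e^(−0.0401·3/12)
= -1292.5937 × 0.99002508 = -1279.70

-1279.70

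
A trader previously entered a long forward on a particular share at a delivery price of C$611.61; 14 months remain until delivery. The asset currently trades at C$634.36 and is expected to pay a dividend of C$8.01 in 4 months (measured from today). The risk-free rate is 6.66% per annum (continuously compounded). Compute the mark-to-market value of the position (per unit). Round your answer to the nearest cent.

PV(remaining dividends) I = 8.01·e^(−0.0666·4/12) = 7.8341
Current forward F = (S − I)·e^(rT) = (634.36 − 7.8341)·e^(0.0666·14/12) = 626.5259 × 1.080798 = 677.1479
Value (long) = (F − K)·e^(−rT) = (677.1479 − 611.61) × 0.925242 = 60.6384
Value = C$60.64

C$60.64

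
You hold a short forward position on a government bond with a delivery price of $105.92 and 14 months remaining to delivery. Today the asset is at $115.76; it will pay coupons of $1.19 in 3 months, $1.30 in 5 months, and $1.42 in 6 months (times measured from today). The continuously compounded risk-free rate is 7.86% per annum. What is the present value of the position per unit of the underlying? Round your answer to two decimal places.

-$15.33

PV(remaining coupons) I = 1.19·e^(−0.0786·3/12) + 1.30·e^(−0.0786·5/12) + 1.42·e^(−0.0786·6/12) = 3.7902
Current forward F = (S − I)·e^(rT) = (115.76 − 3.7902)·e^(0.0786·14/12) = 111.9698 × 1.096036 = 122.7229
Value (long) = (F − K)·e^(−rT) = (122.7229 − 105.92) × 0.912379 = 15.3306
Short position value = −(long value) = -$15.33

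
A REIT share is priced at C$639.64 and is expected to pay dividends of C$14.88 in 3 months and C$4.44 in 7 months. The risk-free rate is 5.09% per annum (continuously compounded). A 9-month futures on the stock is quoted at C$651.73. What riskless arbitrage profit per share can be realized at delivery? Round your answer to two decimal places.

C$6.94 per share

PV(dividends) I = 14.88·e^(−0.0509·3/12) + 4.44·e^(−0.0509·7/12) = 19.0020
Fair futures F* = (S − I)·e^(rT) = (639.64 − 19.0020)·e^0.038175 = 620.6380 × 1.038913 = 644.7889
Market C$651.73 > fair 644.7889: forward overpriced → cash-and-carry (borrow at r, buy the stock and collect the dividends, short the forward).
Profit at T = |F_mkt − F*| = |651.73 − 644.7889| = C$6.94 per share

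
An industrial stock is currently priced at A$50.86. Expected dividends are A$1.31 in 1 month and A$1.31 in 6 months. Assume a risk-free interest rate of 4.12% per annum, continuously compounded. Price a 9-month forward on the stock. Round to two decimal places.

PV(dividends) I = 1.31·e^(−0.0412·1/12) + 1.31·e^(−0.0412·6/12)
I = 1.3055 + 1.2833 = 2.5888
F = (S − I)·e^(rT) = (50.86 − 2.5888) · e^(0.0412·9/12)
= 48.2712 · e^0.030900 = 48.2712 × 1.031382 = A$49.79

A$49.79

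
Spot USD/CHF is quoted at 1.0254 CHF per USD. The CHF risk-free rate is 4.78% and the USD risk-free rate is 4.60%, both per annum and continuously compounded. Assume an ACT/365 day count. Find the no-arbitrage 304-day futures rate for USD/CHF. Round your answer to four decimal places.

F = S·e^((r_CHF − r_USD)T) = 1.0254 · e^((0.0478 − 0.0460) × 304/365)
= 1.0254 · e^0.001499 = 1.0254 × 1.001500
F = 1.0269 CHF per USD

1.0269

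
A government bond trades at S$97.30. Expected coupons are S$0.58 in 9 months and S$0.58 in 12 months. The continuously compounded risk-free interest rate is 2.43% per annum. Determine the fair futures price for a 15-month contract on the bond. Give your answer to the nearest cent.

S$99.13

PV(coupons) I = 0.58·e^(−0.0243·9/12) + 0.58·e^(−0.0243·12/12)
I = 0.5695 + 0.5661 = 1.1356
F = (S − I)·e^(rT) = (97.30 − 1.1356) · e^(0.0243·15/12)
= 96.1644 · e^0.030375 = 96.1644 × 1.030841 = S$99.13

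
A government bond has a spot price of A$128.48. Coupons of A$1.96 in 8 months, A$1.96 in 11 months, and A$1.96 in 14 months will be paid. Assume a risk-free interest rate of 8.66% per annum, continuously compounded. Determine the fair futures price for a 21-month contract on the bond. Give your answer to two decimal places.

PV(coupons) I = 1.96·e^(−0.0866·8/12) + 1.96·e^(−0.0866·11/12) + 1.96·e^(−0.0866·14/12)
I = 1.8500 + 1.8104 + 1.7716 = 5.4320
F = (S − I)·e^(rT) = (128.48 − 5.4320) · e^(0.0866·21/12)
= 123.0480 · e^0.151550 = 123.0480 × 1.163636 = A$143.18

A$143.18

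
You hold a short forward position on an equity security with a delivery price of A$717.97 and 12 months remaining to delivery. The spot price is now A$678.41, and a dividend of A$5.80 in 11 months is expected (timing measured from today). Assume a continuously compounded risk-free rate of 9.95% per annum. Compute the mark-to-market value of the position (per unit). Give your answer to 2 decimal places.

PV(remaining dividends) I = 5.80·e^(−0.0995·11/12) = 5.2944
Current forward F = (S − I)·e^(rT) = (678.41 − 5.2944)·e^(0.0995·12/12) = 673.1156 × 1.104618 = 743.5356
Value (long) = (F − K)·e^(−rT) = (743.5356 − 717.97) × 0.905290 = 23.1443
Short position value = −(long value) = -A$23.14

-A$23.14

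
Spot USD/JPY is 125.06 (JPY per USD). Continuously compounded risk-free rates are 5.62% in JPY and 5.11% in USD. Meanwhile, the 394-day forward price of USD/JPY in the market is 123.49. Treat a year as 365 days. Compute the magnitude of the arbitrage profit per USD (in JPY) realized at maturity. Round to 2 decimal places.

Fair forward: F* = S·e^(carry·T), with carry = (r_JPY − r_USD) = 0.0562 − 0.0511 = 0.0051
F* = 125.06 · e^(0.0051 × 394/365) = 125.06 · e^0.005505 = 125.06 × 1.005520 = 125.7503
Market 123.49 < fair 125.7503: forward underpriced → reverse cash-and-carry (short spot, go long the forward).
At maturity, profit = |F_mkt − F*| = |123.49 − 125.7503| = 2.26 per USD (in JPY)

2.26 per USD (in JPY)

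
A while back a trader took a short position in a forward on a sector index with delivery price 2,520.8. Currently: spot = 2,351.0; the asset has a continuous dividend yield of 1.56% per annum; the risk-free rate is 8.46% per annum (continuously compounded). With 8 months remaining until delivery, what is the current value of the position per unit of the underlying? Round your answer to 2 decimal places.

55.89

Current fair forward for the remaining 8 months: F = S·e^((r − q)·T), (r − q) = 0.0846 − 0.0156 = 0.0690
F = 2351.0 · e^(0.0690 × 8/12) = 2351.0 × 1.04707441 = 2461.6719
Value of long forward = (F − K)·e^(−rT) = (2461.6719 − 2520.8) · e^(−0.0846·8/12)
= -59.1281 × 0.94516100 = -55.89
Short position value = −(long value) = 55.89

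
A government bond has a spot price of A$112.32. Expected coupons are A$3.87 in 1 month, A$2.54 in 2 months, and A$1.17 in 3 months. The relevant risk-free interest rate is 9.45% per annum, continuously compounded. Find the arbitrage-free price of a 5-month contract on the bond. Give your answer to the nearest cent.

PV(coupons) I = 3.87·e^(−0.0945·1/12) + 2.54·e^(−0.0945·2/12) + 1.17·e^(−0.0945·3/12)
I = 3.8396 + 2.5003 + 1.1427 = 7.4826
F = (S − I)·e^(rT) = (112.32 − 7.4826) · e^(0.0945·5/12)
= 104.8374 · e^0.039375 = 104.8374 × 1.040160 = A$109.05

A$109.05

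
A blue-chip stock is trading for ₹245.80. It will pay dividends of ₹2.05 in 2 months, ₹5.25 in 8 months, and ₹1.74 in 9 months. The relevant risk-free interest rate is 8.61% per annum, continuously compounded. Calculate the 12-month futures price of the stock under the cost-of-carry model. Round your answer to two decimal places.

₹258.52

PV(dividends) I = 2.05·e^(−0.0861·2/12) + 5.25·e^(−0.0861·8/12) + 1.74·e^(−0.0861·9/12)
I = 2.0208 + 4.9571 + 1.6312 = 8.6091
F = (S − I)·e^(rT) = (245.80 − 8.6091) · e^(0.0861·12/12)
= 237.1909 · e^0.086100 = 237.1909 × 1.089915 = ₹258.52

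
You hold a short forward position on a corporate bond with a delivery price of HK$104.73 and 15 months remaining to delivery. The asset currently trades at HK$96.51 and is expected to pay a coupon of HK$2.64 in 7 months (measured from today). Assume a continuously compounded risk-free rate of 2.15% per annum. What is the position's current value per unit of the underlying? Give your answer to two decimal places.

PV(remaining coupons) I = 2.64·e^(−0.0215·7/12) = 2.6071
Current forward F = (S − I)·e^(rT) = (96.51 − 2.6071)·e^(0.0215·15/12) = 93.9029 × 1.027239 = 96.4607
Value (long) = (F − K)·e^(−rT) = (96.4607 − 104.73) × 0.973483 = -8.0500
Short position value = −(long value) = HK$8.05

HK$8.05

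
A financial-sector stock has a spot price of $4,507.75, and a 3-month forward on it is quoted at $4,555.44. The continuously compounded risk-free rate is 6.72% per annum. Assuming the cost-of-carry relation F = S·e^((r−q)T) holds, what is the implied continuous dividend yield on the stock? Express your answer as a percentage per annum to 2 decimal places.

2.51%

From F = S·e^((r−q)T): (r − q) = ln(F/S)/T
ln(4555.44/4507.75) = ln(1.010580) = 0.010524
(r − q) = 0.010524 / (3/12) = 0.042096
q = r − ln(F/S)/T = 0.0672 − 0.042096 = 0.025104
q = 2.51%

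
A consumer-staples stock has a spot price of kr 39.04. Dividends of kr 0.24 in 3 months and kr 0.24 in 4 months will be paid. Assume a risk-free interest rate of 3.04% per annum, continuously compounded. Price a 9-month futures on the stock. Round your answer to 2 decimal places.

kr 39.45

PV(dividends) I = 0.24·e^(−0.0304·3/12) + 0.24·e^(−0.0304·4/12)
I = 0.2382 + 0.2376 = 0.4758
F = (S − I)·e^(rT) = (39.04 − 0.4758) · e^(0.0304·9/12)
= 38.5642 · e^0.022800 = 38.5642 × 1.023062 = kr 39.45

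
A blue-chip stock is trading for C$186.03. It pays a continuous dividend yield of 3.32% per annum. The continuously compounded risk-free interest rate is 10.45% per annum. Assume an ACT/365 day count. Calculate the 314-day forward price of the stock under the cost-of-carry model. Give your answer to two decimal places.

F = S·e^((r − q)T) = 186.03 · e^((0.1045 − 0.0332) × 314/365)
= 186.03 · e^0.061338 = 186.03 × 1.063258
F = C$197.80

C$197.80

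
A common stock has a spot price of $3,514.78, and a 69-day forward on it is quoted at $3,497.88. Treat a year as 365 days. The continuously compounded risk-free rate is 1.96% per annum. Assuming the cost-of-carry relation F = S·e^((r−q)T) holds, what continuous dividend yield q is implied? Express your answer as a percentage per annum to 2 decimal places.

4.51%

From F = S·e^((r−q)T): (r − q) = ln(F/S)/T
ln(3497.88/3514.78) = ln(0.995192) = -0.004820
(r − q) = -0.004820 / (69/365) = -0.025497
q = r − ln(F/S)/T = 0.0196 + 0.025497 = 0.045097
q = 4.51%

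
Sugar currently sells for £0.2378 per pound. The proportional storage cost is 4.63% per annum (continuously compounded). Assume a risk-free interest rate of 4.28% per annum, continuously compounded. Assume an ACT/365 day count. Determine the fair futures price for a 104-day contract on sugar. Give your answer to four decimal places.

£0.2439 per pound

Net carry = r + u − y = 0.0428 + 0.0463 − 0.0000 = 0.0891
F = S·e^((r+u−y)T) = 0.2378 · e^(0.0891 × 104/365) = 0.2378 · e^0.025387
= 0.2378 × 1.025712 = £0.2439 per pound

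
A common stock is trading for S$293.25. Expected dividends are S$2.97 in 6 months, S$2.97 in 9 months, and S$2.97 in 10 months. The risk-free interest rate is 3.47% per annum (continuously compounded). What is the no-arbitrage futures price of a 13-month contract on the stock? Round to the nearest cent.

S$295.45

PV(dividends) I = 2.97·e^(−0.0347·6/12) + 2.97·e^(−0.0347·9/12) + 2.97·e^(−0.0347·10/12)
I = 2.9189 + 2.8937 + 2.8853 = 8.6979
F = (S − I)·e^(rT) = (293.25 − 8.6979) · e^(0.0347·13/12)
= 284.5521 · e^0.037592 = 284.5521 × 1.038308 = S$295.45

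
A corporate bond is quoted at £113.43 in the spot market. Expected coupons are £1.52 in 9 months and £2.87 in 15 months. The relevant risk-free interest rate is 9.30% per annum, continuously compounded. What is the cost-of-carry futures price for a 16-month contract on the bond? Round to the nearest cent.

PV(coupons) I = 1.52·e^(−0.0930·9/12) + 2.87·e^(−0.0930·15/12)
I = 1.4176 + 2.5550 = 3.9726
F = (S − I)·e^(rT) = (113.43 − 3.9726) · e^(0.0930·16/12)
= 109.4574 · e^0.124000 = 109.4574 × 1.132016 = £123.91

£123.91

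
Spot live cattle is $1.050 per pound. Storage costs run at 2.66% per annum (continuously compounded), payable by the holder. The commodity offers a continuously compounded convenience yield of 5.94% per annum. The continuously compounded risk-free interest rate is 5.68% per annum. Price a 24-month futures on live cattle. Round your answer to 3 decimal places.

$1.102 per pound

Net carry = r + u − y = 0.0568 + 0.0266 − 0.0594 = 0.0240
F = S·e^((r+u−y)T) = 1.050 · e^(0.0240 × 24/12) = 1.050 · e^0.048000
= 1.050 × 1.049171 = $1.102 per pound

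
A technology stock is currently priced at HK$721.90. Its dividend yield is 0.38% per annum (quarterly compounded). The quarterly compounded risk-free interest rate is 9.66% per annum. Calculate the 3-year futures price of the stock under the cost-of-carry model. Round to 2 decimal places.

HK$950.37

F = S · (1+r/4)^(4T) / (1+q/4)^(4T)
= 721.90 × 1.331566 / 1.011460 = 721.90 × 1.316479
F = HK$950.37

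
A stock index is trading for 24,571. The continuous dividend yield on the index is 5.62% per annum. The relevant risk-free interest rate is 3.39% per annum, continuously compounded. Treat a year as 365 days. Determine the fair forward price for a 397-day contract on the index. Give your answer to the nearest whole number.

23,982

F = S·e^((r − q)T) = 24571 · e^((0.0339 − 0.0562) × 397/365)
= 24571 · e^-0.024255 = 24571 × 0.976037
F = 23,982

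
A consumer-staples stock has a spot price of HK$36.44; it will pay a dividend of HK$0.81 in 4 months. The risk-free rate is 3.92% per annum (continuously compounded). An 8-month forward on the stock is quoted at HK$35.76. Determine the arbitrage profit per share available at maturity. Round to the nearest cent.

HK$0.82 per share

PV(dividends) I = 0.81·e^(−0.0392·4/12) = 0.7995
Fair forward F* = (S − I)·e^(rT) = (36.44 − 0.7995)·e^0.026133 = 35.6405 × 1.026477 = 36.5842
Market HK$35.76 < fair 36.5842: forward underpriced → reverse cash-and-carry (short the stock, invest proceeds at r, pay the dividends, go long the forward).
Profit at T = |F_mkt − F*| = |35.76 − 36.5842| = HK$0.82 per share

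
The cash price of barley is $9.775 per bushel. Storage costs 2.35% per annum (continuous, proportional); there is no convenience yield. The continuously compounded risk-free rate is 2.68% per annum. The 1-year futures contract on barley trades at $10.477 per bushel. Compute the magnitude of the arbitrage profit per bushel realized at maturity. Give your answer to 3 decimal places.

$0.198 per bushel

Fair futures: F* = S·e^(carry·T), with carry = (r + u) = 0.0268 + 0.0235 = 0.0503
F* = 9.775 · e^(0.0503 × 12/12) = 9.775 · e^0.050300 = 9.775 × 1.051587 = $10.2793
Market $10.477 > fair $10.2793: forward overpriced → cash-and-carry (buy spot, short the forward).
At maturity, profit = |F_mkt − F*| = |10.477 − 10.2793| = $0.198 per bushel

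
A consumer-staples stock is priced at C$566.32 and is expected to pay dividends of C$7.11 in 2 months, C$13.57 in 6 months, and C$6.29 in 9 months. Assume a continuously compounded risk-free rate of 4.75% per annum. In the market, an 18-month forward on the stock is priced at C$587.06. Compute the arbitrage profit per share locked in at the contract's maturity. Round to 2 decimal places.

PV(dividends) I = 7.11·e^(−0.0475·2/12) + 13.57·e^(−0.0475·6/12) + 6.29·e^(−0.0475·9/12) = 26.3753
Fair forward F* = (S − I)·e^(rT) = (566.32 − 26.3753)·e^0.071250 = 539.9447 × 1.073850 = 579.8196
Market C$587.06 > fair 579.8196: forward overpriced → cash-and-carry (borrow at r, buy the stock and collect the dividends, short the forward).
Profit at T = |F_mkt − F*| = |587.06 − 579.8196| = C$7.24 per share

C$7.24 per share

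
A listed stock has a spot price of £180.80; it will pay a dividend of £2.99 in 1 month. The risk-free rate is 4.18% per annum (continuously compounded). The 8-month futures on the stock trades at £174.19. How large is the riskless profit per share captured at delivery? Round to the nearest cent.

PV(dividends) I = 2.99·e^(−0.0418·1/12) = 2.9796
Fair futures F* = (S − I)·e^(rT) = (180.80 − 2.9796)·e^0.027867 = 177.8204 × 1.028259 = 182.8454
Market £174.19 < fair 182.8454: forward underpriced → reverse cash-and-carry (short the stock, invest proceeds at r, pay the dividends, go long the forward).
Profit at T = |F_mkt − F*| = |174.19 − 182.8454| = £8.66 per share

£8.66 per share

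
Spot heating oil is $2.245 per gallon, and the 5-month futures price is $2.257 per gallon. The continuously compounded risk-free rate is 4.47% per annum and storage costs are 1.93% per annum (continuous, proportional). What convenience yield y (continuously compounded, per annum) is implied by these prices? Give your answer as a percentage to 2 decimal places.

F = S·e^((r+u−y)T) ⇒ (r+u−y) = ln(F/S)/T
ln(2.257/2.245) = 0.005331; /T ⇒ 0.012794
y = r + u − ln(F/S)/T = 0.0447 + 0.0193 − 0.012794 = 0.051206
y = 5.12%

5.12%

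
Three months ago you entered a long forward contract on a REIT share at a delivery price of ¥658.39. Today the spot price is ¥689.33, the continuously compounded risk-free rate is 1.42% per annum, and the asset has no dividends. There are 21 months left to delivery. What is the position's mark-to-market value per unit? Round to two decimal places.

Current fair forward for the remaining 21 months: F = S·e^(r·T), r = 0.0142
F = 689.33 · e^(0.0142 × 21/12) = 689.33 × 1.025161 = 706.6742
Value of long forward = (F − K)·e^(−rT) = (706.6742 − 658.39) · e^(−0.0142·21/12)
= 48.2842 × 0.975456 = 47.10

¥47.10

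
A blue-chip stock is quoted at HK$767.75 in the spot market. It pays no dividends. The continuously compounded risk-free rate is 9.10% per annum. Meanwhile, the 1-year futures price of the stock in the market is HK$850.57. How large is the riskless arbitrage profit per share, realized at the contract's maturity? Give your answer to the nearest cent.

HK$9.68 per share

Fair futures: F* = S·e^(carry·T), with carry = r = 0.0910
F* = 767.75 · e^(0.0910 × 12/12) = 767.75 · e^0.091000 = 767.75 × 1.095269 = HK$840.8928
Market HK$850.57 > fair HK$840.8928: forward overpriced → cash-and-carry (buy spot, short the forward).
At maturity, profit = |F_mkt − F*| = |850.57 − 840.8928| = HK$9.68 per share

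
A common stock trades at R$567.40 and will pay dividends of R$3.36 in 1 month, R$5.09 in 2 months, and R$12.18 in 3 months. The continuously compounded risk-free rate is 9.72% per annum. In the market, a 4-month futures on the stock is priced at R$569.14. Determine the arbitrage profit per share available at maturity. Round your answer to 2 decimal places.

R$3.95 per share

PV(dividends) I = 3.36·e^(−0.0972·1/12) + 5.09·e^(−0.0972·2/12) + 12.18·e^(−0.0972·3/12) = 20.2287
Fair futures F* = (S − I)·e^(rT) = (567.40 − 20.2287)·e^0.032400 = 547.1713 × 1.032931 = 565.1902
Market R$569.14 > fair 565.1902: forward overpriced → cash-and-carry (borrow at r, buy the stock and collect the dividends, short the forward).
Profit at T = |F_mkt − F*| = |569.14 − 565.1902| = R$3.95 per share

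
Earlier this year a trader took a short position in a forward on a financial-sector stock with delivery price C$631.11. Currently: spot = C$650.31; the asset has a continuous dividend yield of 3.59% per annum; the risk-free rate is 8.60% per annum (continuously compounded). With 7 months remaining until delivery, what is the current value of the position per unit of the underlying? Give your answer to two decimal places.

Current fair forward for the remaining 7 months: F = S·e^((r − q)·T), (r − q) = 0.0860 − 0.0359 = 0.0501
F = 650.31 · e^(0.0501 × 7/12) = 650.31 × 1.029656 = 669.5956
Value of long forward = (F − K)·e^(−rT) = (669.5956 − 631.11) · e^(−0.0860·7/12)
= 38.4856 × 0.951071 = 36.60
Short position value = −(long value) = -C$36.60

-C$36.60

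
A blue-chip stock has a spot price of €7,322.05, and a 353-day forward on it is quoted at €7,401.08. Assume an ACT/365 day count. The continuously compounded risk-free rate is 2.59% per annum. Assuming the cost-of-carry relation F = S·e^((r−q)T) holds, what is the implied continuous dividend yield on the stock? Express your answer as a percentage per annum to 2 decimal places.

1.48%

From F = S·e^((r−q)T): (r − q) = ln(F/S)/T
ln(7401.08/7322.05) = ln(1.010793) = 0.010735
(r − q) = 0.010735 / (353/365) = 0.011100
q = r − ln(F/S)/T = 0.0259 − 0.011100 = 0.014800
q = 1.48%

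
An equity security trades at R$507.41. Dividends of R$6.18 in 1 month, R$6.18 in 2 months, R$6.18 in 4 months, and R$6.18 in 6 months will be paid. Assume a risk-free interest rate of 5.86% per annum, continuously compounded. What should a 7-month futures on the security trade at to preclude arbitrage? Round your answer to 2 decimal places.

R$499.88

PV(dividends) I = 6.18·e^(−0.0586·1/12) + 6.18·e^(−0.0586·2/12) + 6.18·e^(−0.0586·4/12) + 6.18·e^(−0.0586·6/12)
I = 6.1499 + 6.1199 + 6.0605 + 6.0016 = 24.3319
F = (S − I)·e^(rT) = (507.41 − 24.3319) · e^(0.0586·7/12)
= 483.0781 · e^0.034183 = 483.0781 × 1.034774 = R$499.88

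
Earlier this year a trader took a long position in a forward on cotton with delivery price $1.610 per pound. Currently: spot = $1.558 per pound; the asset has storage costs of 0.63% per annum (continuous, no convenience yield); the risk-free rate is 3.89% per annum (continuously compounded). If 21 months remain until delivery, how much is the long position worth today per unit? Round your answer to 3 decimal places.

$0.071 per pound

Current fair forward for the remaining 21 months: F = S·e^((r + u)·T), (r + u) = 0.0389 + 0.0063 = 0.0452
F = 1.558 · e^(0.0452 × 21/12) = 1.558 × 1.082313 = 1.6862
Value of long forward = (F − K)·e^(−rT) = (1.6862 − 1.610) · e^(−0.0389·21/12)
= 0.0762 × 0.934190 = 0.071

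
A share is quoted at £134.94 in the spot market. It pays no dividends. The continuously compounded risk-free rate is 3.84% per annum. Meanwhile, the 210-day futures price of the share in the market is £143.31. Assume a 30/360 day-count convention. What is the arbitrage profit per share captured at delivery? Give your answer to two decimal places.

Fair futures: F* = S·e^(carry·T), with carry = r = 0.0384
F* = 134.94 · e^(0.0384 × 210/360) = 134.94 · e^0.022400 = 134.94 × 1.022653 = £137.9968
Market £143.31 > fair £137.9968: forward overpriced → cash-and-carry (buy spot, short the forward).
At maturity, profit = |F_mkt − F*| = |143.31 − 137.9968| = £5.31 per share

£5.31 per share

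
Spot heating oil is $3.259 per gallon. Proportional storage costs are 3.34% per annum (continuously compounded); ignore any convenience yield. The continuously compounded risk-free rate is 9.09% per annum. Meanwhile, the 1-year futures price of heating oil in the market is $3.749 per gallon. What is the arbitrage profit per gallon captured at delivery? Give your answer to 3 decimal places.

$0.059 per gallon

Fair futures: F* = S·e^(carry·T), with carry = (r + u) = 0.0909 + 0.0334 = 0.1243
F* = 3.259 · e^(0.1243 × 1) = 3.259 · e^0.124300 = 3.259 × 1.132356 = $3.6903
Market $3.749 > fair $3.6903: forward overpriced → cash-and-carry (buy spot, short the forward).
At maturity, profit = |F_mkt − F*| = |3.749 − 3.6903| = $0.059 per gallon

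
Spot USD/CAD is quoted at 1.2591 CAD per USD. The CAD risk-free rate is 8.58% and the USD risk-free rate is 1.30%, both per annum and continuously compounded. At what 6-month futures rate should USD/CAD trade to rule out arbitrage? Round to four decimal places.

1.3058

F = S·e^((r_CAD − r_USD)T) = 1.2591 · e^((0.0858 − 0.0130) × 6/12)
= 1.2591 · e^0.036400 = 1.2591 × 1.037071
F = 1.3058 CAD per USD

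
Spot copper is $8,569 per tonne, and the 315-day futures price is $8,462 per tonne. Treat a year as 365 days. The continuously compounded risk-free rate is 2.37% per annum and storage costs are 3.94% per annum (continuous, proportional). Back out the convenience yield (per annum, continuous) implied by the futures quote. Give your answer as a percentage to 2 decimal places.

7.77%

F = S·e^((r+u−y)T) ⇒ (r+u−y) = ln(F/S)/T
ln(8462/8569) = -0.012565; /T ⇒ -0.014559
y = r + u − ln(F/S)/T = 0.0237 + 0.0394 + 0.014559 = 0.077659
y = 7.77%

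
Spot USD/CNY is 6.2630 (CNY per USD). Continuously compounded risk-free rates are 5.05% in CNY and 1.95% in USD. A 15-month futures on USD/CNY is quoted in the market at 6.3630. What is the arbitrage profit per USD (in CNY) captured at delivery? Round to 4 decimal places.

Fair futures: F* = S·e^(carry·T), with carry = (r_CNY − r_USD) = 0.0505 − 0.0195 = 0.0310
F* = 6.2630 · e^(0.0310 × 15/12) = 6.2630 · e^0.038750 = 6.2630 × 1.039511 = 6.5105
Market 6.3630 < fair 6.5105: forward underpriced → reverse cash-and-carry (short spot, go long the forward).
At maturity, profit = |F_mkt − F*| = |6.3630 − 6.5105| = 0.1475 per USD (in CNY)

0.1475 per USD (in CNY)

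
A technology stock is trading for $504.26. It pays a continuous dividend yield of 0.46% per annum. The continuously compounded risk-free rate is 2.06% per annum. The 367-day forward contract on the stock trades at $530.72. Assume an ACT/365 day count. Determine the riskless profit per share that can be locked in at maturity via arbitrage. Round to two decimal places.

Fair forward: F* = S·e^(carry·T), with carry = (r − q) = 0.0206 − 0.0046 = 0.0160
F* = 504.26 · e^(0.0160 × 367/365) = 504.26 · e^0.016088 = 504.26 × 1.016218 = $512.4381
Market $530.72 > fair $512.4381: forward overpriced → cash-and-carry (buy spot, short the forward).
At maturity, profit = |F_mkt − F*| = |530.72 − 512.4381| = $18.28 per share

$18.28 per share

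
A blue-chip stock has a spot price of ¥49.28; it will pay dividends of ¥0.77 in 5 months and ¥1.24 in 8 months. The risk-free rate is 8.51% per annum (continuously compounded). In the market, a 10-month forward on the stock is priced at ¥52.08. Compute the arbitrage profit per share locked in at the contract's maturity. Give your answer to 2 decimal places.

¥1.23 per share

PV(dividends) I = 0.77·e^(−0.0851·5/12) + 1.24·e^(−0.0851·8/12) = 1.9148
Fair forward F* = (S − I)·e^(rT) = (49.28 − 1.9148)·e^0.070917 = 47.3652 × 1.073492 = 50.8462
Market ¥52.08 > fair 50.8462: forward overpriced → cash-and-carry (borrow at r, buy the stock and collect the dividends, short the forward).
Profit at T = |F_mkt − F*| = |52.08 − 50.8462| = ¥1.23 per share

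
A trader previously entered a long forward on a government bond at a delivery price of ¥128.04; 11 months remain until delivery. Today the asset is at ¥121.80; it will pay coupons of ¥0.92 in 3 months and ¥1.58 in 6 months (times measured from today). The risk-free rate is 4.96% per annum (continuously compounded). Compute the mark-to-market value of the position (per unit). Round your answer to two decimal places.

PV(remaining coupons) I = 0.92·e^(−0.0496·3/12) + 1.58·e^(−0.0496·6/12) = 2.4500
Current forward F = (S − I)·e^(rT) = (121.80 − 2.4500)·e^(0.0496·11/12) = 119.3500 × 1.046516 = 124.9017
Value (long) = (F − K)·e^(−rT) = (124.9017 − 128.04) × 0.955551 = -2.9988
Value = -¥3.00

-¥3.00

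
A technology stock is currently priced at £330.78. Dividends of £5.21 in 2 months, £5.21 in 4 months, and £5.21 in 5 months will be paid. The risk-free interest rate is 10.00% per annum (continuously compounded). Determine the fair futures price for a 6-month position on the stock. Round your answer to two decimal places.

£331.80

PV(dividends) I = 5.21·e^(−0.1000·2/12) + 5.21·e^(−0.1000·4/12) + 5.21·e^(−0.1000·5/12)
I = 5.1239 + 5.0392 + 4.9974 = 15.1605
F = (S − I)·e^(rT) = (330.78 − 15.1605) · e^(0.1000·6/12)
= 315.6195 · e^0.050000 = 315.6195 × 1.051271 = £331.80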